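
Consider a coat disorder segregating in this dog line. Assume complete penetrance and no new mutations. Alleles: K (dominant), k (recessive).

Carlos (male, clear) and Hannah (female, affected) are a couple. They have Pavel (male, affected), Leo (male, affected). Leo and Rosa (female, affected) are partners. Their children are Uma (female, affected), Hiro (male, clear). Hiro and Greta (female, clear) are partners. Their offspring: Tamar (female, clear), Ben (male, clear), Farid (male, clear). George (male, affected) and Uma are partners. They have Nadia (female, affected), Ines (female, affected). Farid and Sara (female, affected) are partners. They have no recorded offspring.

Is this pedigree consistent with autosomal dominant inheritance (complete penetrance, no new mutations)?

A consistent assignment under autosomal dominant exists: Carlos kk, Hannah KK, Pavel Kk, Leo Kk, Rosa Kk, Uma KK, Hiro kk, Greta kk, George KK, Tamar kk, Ben kk, Farid kk, Sara KK, Nadia KK, Ines KK.
In this assignment every recorded phenotype matches its genotype and every non-founder's genotype is obtainable from its parents' genotypes, so the pedigree is consistent.

Yes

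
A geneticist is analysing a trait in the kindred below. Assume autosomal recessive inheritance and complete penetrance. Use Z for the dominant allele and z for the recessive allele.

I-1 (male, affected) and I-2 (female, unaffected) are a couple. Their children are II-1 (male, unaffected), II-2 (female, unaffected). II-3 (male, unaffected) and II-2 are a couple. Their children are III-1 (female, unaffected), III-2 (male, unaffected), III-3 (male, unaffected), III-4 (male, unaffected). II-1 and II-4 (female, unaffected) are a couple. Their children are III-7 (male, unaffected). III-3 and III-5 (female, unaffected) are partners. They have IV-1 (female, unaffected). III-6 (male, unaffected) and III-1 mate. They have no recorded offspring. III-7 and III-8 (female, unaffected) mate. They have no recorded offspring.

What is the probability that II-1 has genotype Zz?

1

II-1 is unaffected so carries Z and received z from I-1 (zz), so II-1 is Zz, giving P(Zz) = 1.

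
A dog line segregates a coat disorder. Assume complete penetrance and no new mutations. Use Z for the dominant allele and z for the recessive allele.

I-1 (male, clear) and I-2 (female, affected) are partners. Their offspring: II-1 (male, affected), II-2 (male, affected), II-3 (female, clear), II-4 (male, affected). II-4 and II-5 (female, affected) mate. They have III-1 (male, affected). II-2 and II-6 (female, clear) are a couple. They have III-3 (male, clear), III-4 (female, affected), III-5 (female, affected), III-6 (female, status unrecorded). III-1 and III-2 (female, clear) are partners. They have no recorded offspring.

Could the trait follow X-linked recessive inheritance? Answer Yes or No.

Yes

A consistent assignment under X-linked recessive exists: I-1 X^Z Y, I-2 X^z X^z, II-1 X^z Y, II-2 X^z Y, II-3 X^Z X^z, II-4 X^z Y, II-5 X^z X^z, II-6 X^Z X^z, III-1 X^z Y, III-2 X^Z X^Z, III-3 X^Z Y, III-4 X^z X^z, III-5 X^z X^z, III-6 X^Z X^z.
In this assignment every recorded phenotype matches its genotype and every non-founder's genotype is obtainable from its parents' genotypes, so the pedigree is consistent.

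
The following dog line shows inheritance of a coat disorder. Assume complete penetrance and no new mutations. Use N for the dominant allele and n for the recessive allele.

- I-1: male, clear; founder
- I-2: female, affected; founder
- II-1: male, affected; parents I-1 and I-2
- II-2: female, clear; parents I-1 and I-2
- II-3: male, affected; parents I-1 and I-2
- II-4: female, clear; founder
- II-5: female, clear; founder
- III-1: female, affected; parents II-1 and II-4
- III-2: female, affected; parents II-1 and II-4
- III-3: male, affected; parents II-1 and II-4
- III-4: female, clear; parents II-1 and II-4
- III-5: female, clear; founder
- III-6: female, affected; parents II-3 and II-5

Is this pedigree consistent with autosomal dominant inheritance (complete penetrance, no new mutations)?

A consistent assignment under autosomal dominant exists: I-1 nn, I-2 Nn, II-1 Nn, II-2 nn, II-3 Nn, II-4 nn, II-5 nn, III-1 Nn, III-2 Nn, III-3 Nn, III-4 nn, III-5 nn, III-6 Nn.
In this assignment every recorded phenotype matches its genotype and every non-founder's genotype is obtainable from its parents' genotypes, so the pedigree is consistent.

Yes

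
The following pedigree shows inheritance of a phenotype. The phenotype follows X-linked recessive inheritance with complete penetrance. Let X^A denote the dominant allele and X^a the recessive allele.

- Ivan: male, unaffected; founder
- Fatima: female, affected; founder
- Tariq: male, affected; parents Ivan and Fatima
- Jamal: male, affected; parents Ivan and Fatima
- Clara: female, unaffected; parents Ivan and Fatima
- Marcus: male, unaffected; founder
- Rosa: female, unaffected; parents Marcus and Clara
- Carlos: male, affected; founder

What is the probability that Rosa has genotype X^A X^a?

Marcus is unaffected, so Marcus is X^A Y.
Clara is unaffected so carries A and received a from Fatima (X^a X^a), so Clara is X^A X^a.
Their cross gives offspring ratios 1/2 X^A X^A : 1/2 X^A X^a. Conditioning on Rosa being unaffected, P(X^A X^a) = 1/2 / 1 = 1/2.

1/2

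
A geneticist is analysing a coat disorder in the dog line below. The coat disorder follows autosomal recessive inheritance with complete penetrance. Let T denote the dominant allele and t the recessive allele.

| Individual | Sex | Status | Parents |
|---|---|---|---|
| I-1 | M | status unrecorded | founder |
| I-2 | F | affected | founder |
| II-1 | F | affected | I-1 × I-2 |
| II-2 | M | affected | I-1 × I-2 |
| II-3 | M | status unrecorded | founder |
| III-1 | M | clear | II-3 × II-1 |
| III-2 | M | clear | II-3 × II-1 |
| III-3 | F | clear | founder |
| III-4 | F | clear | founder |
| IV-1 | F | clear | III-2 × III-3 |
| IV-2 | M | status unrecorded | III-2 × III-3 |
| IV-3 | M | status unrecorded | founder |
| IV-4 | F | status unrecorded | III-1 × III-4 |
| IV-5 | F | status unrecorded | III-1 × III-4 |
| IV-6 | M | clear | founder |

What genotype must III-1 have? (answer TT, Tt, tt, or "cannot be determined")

From phenotype alone, III-1 is TT or Tt.
III-1 is clear so carries T and received t from II-1 (tt), so III-1 is Tt.

Tt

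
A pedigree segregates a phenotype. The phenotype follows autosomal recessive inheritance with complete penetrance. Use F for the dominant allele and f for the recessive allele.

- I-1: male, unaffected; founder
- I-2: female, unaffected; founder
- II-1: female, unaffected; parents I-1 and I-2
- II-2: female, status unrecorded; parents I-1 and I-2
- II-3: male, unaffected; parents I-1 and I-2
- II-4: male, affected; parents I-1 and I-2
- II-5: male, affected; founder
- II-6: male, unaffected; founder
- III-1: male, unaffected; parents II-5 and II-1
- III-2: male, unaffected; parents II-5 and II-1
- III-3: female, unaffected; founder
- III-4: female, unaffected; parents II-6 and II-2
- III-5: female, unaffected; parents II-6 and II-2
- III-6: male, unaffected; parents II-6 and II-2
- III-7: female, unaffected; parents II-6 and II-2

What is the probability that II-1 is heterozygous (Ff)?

1/3

I-1 is unaffected so carries F and passed f to II-4 (ff), so I-1 is Ff.
I-2 is unaffected so carries F and passed f to II-4 (ff), so I-2 is Ff.
Their cross gives offspring ratios 1/4 FF : 1/2 Ff : 1/4 ff. Conditioning on II-1 being unaffected, P(Ff) = 1/2 / 3/4 = 2/3 before taking II-1's own offspring into account.
II-5 is affected, so II-5 is ff.
Now use II-1's offspring. Probability of each recorded status — unaffected son III-1: 1/2 if II-1 is Ff, 1 if FF; unaffected son III-2: 1/2 if II-1 is Ff, 1 if FF.
Bayes: P(Ff) = 2/3·1/4 / (2/3·1/4 + 1/3·1) = 1/3.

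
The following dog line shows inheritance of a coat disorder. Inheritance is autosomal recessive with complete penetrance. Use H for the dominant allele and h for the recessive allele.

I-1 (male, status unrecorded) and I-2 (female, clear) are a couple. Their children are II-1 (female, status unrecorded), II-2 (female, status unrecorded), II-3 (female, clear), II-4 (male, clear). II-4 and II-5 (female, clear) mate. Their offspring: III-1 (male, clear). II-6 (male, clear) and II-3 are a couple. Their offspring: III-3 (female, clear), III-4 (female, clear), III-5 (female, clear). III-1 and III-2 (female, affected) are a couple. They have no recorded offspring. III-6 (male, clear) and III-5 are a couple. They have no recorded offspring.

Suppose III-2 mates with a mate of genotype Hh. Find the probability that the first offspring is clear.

III-2 is affected, so III-2 is hh.
The cross gives 1/2 Hh : 1/2 hh, so P(offspring is clear) = 1/2.

1/2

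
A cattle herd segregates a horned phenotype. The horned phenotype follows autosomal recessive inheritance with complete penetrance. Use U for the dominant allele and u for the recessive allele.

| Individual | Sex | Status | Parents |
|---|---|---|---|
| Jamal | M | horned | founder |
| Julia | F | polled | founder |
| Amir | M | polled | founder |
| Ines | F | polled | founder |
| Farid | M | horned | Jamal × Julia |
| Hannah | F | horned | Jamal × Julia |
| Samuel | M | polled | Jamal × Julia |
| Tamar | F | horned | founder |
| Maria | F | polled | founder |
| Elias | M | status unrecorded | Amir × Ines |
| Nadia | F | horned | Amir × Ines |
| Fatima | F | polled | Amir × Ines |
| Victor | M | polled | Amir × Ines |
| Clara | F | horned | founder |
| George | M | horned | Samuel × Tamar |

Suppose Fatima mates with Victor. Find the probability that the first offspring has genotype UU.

4/9

Amir is polled so carries U and passed u to Nadia (uu), so Amir is Uu.
Ines is polled so carries U and passed u to Nadia (uu), so Ines is Uu.
Fatima is a polled offspring of Amir (Uu) × Ines (Uu), whose cross gives 1/4 UU : 1/2 Uu : 1/4 uu; conditioning on being polled, Fatima is UU with probability 1/3, Uu with probability 2/3.
Victor is a polled offspring of Amir (Uu) × Ines (Uu), whose cross gives 1/4 UU : 1/2 Uu : 1/4 uu; conditioning on being polled, Victor is UU with probability 1/3, Uu with probability 2/3.
Summing over parental genotype combinations, P(offspring has genotype UU) = 1/9·1 + 2/9·1/2 + 2/9·1/2 + 4/9·1/4 = 4/9.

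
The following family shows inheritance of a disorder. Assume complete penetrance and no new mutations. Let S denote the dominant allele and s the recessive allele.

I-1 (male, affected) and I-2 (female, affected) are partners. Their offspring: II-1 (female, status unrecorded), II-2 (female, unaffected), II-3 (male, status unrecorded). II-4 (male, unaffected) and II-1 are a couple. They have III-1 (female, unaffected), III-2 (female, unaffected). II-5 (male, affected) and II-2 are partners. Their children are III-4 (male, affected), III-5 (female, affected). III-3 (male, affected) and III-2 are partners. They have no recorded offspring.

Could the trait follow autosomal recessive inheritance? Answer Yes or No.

No

Under autosomal recessive, II-2 (unaffected, female) cannot arise from I-1 (affected) × I-2 (affected).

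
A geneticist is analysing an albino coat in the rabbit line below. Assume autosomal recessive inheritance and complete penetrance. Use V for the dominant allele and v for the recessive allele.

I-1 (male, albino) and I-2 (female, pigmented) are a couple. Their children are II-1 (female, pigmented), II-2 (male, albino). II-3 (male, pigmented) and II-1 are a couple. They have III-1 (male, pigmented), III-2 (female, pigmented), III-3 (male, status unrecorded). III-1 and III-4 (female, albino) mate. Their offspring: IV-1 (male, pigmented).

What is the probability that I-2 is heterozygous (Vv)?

1

I-2 is pigmented so carries V and passed v to II-2 (vv), so I-2 is Vv, giving P(Vv) = 1.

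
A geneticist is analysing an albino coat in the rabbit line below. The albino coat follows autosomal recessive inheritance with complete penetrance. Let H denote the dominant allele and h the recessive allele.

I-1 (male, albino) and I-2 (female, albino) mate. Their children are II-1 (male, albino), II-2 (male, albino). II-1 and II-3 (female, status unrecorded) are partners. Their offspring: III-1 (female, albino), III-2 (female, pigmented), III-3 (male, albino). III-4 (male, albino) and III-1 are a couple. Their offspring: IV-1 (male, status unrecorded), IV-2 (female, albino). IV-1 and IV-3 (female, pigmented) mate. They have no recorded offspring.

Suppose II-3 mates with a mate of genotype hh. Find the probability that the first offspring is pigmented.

II-3 passed H to III-2 (Hh, whose h came from II-1) and passed h to III-1 (hh), so II-3 is Hh.
The cross gives 1/2 Hh : 1/2 hh, so P(offspring is pigmented) = 1/2.

1/2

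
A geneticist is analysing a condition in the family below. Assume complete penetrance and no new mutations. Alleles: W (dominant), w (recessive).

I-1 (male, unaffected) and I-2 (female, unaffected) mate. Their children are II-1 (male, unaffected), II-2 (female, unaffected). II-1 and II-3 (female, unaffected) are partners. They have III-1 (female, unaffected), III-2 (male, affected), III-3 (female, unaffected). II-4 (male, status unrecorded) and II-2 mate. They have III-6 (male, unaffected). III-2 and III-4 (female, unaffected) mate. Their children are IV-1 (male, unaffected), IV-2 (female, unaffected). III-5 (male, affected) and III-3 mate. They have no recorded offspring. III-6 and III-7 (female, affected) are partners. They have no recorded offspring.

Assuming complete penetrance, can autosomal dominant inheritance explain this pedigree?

No

Under autosomal dominant, III-2 (affected, male) cannot arise from II-1 (unaffected) × II-3 (unaffected).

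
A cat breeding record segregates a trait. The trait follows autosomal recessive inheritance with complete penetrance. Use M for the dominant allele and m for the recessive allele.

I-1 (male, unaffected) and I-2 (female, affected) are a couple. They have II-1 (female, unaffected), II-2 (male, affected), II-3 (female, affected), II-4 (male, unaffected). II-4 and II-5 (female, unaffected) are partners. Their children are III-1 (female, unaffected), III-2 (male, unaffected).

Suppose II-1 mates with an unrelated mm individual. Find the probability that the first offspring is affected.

II-1 is unaffected so carries M and received m from I-2 (mm), so II-1 is Mm.
The cross gives 1/2 Mm : 1/2 mm, so P(offspring is affected) = 1/2.

1/2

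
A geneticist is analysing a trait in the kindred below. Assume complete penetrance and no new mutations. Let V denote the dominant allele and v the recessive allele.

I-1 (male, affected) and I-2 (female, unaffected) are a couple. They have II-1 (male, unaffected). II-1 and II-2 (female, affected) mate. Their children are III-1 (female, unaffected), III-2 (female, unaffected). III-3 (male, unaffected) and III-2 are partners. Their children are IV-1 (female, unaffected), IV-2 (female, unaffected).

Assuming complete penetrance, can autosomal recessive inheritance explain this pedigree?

A consistent assignment under autosomal recessive exists: I-1 vv, I-2 VV, II-1 Vv, II-2 vv, III-1 Vv, III-2 Vv, III-3 VV, IV-1 VV, IV-2 VV.
In this assignment every recorded phenotype matches its genotype and every non-founder's genotype is obtainable from its parents' genotypes, so the pedigree is consistent.

Yes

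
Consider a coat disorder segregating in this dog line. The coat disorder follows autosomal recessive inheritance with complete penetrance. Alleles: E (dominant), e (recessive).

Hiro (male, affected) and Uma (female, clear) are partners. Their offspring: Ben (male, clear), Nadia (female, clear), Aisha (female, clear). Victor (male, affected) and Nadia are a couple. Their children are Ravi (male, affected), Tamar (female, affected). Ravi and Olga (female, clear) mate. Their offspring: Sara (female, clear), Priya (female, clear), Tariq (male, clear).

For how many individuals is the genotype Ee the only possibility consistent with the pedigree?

Obligate heterozygotes: Ben is clear so carries E and received e from Hiro (ee), so Ben is Ee; Nadia is clear so carries E and received e from Hiro (ee), so Nadia is Ee; Aisha is clear so carries E and received e from Hiro (ee), so Aisha is Ee; Sara is clear so carries E and received e from Ravi (ee), so Sara is Ee; Priya is clear so carries E and received e from Ravi (ee), so Priya is Ee; Tariq is clear so carries E and received e from Ravi (ee), so Tariq is Ee.
Every other individual is either homozygous by phenotype or has at least one consistent homozygous assignment, so the count is 6.

6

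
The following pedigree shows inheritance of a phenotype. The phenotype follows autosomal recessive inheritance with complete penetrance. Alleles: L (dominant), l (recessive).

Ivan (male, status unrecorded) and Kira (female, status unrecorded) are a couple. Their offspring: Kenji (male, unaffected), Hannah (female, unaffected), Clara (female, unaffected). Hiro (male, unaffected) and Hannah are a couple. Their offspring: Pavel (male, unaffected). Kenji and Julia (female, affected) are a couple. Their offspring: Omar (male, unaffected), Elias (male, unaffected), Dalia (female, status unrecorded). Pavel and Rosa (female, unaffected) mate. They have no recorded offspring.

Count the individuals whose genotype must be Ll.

Obligate heterozygotes: Omar is unaffected so carries L and received l from Julia (ll), so Omar is Ll; Elias is unaffected so carries L and received l from Julia (ll), so Elias is Ll.
Every other individual is either homozygous by phenotype or has at least one consistent homozygous assignment, so the count is 2.

2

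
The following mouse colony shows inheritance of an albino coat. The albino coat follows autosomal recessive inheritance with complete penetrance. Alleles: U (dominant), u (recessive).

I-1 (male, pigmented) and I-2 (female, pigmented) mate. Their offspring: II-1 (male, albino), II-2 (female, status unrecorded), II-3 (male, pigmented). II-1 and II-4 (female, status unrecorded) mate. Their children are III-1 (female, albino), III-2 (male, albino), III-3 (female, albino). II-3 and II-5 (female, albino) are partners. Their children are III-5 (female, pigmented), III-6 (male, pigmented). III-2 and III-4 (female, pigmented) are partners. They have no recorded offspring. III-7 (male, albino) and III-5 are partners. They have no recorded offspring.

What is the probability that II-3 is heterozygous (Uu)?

1/3

I-1 is pigmented so carries U and passed u to II-1 (uu), so I-1 is Uu.
I-2 is pigmented so carries U and passed u to II-1 (uu), so I-2 is Uu.
Their cross gives offspring ratios 1/4 UU : 1/2 Uu : 1/4 uu. Conditioning on II-3 being pigmented, P(Uu) = 1/2 / 3/4 = 2/3 before taking II-3's own offspring into account.
II-5 is albino, so II-5 is uu.
Now use II-3's offspring. Probability of each recorded status — pigmented daughter III-5: 1/2 if II-3 is Uu, 1 if UU; pigmented son III-6: 1/2 if II-3 is Uu, 1 if UU.
Bayes: P(Uu) = 2/3·1/4 / (2/3·1/4 + 1/3·1) = 1/3.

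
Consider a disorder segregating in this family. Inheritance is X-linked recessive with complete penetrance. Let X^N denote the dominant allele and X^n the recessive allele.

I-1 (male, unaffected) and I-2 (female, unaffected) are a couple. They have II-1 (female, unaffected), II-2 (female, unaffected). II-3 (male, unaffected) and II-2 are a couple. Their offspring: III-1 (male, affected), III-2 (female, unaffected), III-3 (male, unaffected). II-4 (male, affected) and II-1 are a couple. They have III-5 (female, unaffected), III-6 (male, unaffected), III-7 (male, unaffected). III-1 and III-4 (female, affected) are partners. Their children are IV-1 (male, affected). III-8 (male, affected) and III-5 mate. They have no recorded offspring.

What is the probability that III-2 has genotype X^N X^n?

1/2

II-3 is unaffected, so II-3 is X^N Y.
II-2 is unaffected so carries N and passed n to III-1 (X^n Y), so II-2 is X^N X^n.
Their cross gives offspring ratios 1/2 X^N X^N : 1/2 X^N X^n. Conditioning on III-2 being unaffected, P(X^N X^n) = 1/2 / 1 = 1/2.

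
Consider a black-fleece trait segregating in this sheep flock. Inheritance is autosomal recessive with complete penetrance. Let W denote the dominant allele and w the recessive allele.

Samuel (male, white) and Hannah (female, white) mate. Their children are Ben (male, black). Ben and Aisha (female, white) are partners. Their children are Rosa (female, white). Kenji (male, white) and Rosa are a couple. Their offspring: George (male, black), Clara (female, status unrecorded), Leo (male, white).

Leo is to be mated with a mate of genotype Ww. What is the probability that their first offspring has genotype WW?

Kenji is white so carries W and passed w to George (ww), so Kenji is Ww.
Rosa is white so carries W and received w from Ben (ww), so Rosa is Ww.
Leo is a white offspring of Kenji (Ww) × Rosa (Ww), whose cross gives 1/4 WW : 1/2 Ww : 1/4 ww; conditioning on being white, Leo is WW with probability 1/3, Ww with probability 2/3.
Summing over parental genotype combinations, P(offspring has genotype WW) = 1/3·1/2 + 2/3·1/4 = 1/3.

1/3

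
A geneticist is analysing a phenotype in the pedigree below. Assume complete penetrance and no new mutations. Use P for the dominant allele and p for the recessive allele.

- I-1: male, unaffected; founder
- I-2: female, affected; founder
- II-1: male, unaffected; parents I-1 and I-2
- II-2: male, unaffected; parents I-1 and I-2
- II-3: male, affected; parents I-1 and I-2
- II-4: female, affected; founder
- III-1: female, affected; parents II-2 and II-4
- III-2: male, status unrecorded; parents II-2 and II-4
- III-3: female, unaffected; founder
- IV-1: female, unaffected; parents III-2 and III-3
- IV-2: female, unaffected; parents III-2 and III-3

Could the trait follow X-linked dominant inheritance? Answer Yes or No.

A consistent assignment under X-linked dominant exists: I-1 X^p Y, I-2 X^P X^p, II-1 X^p Y, II-2 X^p Y, II-3 X^P Y, II-4 X^P X^p, III-1 X^P X^p, III-2 X^p Y, III-3 X^p X^p, IV-1 X^p X^p, IV-2 X^p X^p.
In this assignment every recorded phenotype matches its genotype and every non-founder's genotype is obtainable from its parents' genotypes, so the pedigree is consistent.

Yes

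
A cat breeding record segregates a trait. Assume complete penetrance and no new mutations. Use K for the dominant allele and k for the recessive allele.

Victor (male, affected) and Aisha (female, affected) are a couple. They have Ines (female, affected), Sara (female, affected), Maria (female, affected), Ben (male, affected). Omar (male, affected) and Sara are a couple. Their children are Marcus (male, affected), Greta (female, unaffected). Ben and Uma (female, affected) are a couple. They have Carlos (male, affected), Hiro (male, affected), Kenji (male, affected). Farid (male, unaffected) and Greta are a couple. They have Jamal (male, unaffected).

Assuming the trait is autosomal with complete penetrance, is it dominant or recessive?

dominant

Omar and Sara are both affected yet have an unaffected child Greta. Under a recessive model two affected parents are homozygous and every child would be affected, so the trait cannot be recessive.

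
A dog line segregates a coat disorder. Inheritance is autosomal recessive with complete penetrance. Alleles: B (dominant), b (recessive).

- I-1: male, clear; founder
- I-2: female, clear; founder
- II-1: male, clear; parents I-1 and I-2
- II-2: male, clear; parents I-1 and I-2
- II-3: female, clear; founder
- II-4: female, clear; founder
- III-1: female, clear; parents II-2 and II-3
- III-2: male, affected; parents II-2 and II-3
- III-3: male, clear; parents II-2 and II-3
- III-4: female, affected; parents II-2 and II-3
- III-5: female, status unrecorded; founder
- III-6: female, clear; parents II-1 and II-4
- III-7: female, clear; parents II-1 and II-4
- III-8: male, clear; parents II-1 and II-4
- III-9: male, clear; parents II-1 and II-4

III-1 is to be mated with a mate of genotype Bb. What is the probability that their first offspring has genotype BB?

1/3

II-2 is clear so carries B and passed b to III-2 (bb), so II-2 is Bb.
II-3 is clear so carries B and passed b to III-2 (bb), so II-3 is Bb.
III-1 is a clear offspring of II-2 (Bb) × II-3 (Bb), whose cross gives 1/4 BB : 1/2 Bb : 1/4 bb; conditioning on being clear, III-1 is BB with probability 1/3, Bb with probability 2/3.
Summing over parental genotype combinations, P(offspring has genotype BB) = 1/3·1/2 + 2/3·1/4 = 1/3.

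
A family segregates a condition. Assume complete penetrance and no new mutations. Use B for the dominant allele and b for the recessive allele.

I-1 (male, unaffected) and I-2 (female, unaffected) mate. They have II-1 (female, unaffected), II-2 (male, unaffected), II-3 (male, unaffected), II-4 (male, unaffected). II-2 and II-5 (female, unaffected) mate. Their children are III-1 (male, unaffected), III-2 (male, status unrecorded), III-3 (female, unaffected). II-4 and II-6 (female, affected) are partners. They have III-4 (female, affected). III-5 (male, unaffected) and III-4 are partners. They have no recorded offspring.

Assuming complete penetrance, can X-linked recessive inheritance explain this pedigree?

Under X-linked recessive, III-4 (affected, female) cannot arise from II-4 (unaffected) × II-6 (affected).

No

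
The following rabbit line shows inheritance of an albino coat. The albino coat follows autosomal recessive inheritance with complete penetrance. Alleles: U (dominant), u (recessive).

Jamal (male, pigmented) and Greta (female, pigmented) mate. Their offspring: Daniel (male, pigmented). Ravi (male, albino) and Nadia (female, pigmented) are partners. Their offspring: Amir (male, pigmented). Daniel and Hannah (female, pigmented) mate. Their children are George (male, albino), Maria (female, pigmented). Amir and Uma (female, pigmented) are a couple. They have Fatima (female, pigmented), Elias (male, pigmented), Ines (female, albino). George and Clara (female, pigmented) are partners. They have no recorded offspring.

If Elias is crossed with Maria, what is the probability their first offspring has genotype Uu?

4/9

Amir is pigmented so carries U and received u from Ravi (uu), so Amir is Uu.
Uma is pigmented so carries U and passed u to Ines (uu), so Uma is Uu.
Elias is a pigmented offspring of Amir (Uu) × Uma (Uu), whose cross gives 1/4 UU : 1/2 Uu : 1/4 uu; conditioning on being pigmented, Elias is UU with probability 1/3, Uu with probability 2/3.
Daniel is pigmented so carries U and passed u to George (uu), so Daniel is Uu.
Hannah is pigmented so carries U and passed u to George (uu), so Hannah is Uu.
Maria is a pigmented offspring of Daniel (Uu) × Hannah (Uu), whose cross gives 1/4 UU : 1/2 Uu : 1/4 uu; conditioning on being pigmented, Maria is UU with probability 1/3, Uu with probability 2/3.
Summing over parental genotype combinations, P(offspring has genotype Uu) = 2/9·1/2 + 2/9·1/2 + 4/9·1/2 = 4/9.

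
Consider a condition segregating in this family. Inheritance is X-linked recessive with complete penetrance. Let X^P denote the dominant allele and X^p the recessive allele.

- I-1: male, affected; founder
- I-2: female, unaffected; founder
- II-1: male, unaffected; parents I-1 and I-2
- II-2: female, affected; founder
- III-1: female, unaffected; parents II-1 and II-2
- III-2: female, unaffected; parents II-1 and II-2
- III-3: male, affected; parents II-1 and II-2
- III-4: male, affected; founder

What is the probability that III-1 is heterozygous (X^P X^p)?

III-1 is unaffected so carries P and received p from II-2 (X^p X^p), so III-1 is X^P X^p, giving P(X^P X^p) = 1.

1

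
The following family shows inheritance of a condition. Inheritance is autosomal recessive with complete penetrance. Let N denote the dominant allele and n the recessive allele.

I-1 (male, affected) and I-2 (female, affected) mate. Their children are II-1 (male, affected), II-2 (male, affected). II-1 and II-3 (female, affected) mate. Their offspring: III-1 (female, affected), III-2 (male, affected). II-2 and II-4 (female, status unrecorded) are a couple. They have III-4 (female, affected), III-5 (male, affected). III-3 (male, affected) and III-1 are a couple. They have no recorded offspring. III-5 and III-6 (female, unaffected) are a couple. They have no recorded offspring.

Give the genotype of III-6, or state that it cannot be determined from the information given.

cannot be determined

III-6's phenotype allows NN or Nn, and no parent or child forces a single allele at both positions; consistent genotype assignments exist with III-6 as NN or Nn.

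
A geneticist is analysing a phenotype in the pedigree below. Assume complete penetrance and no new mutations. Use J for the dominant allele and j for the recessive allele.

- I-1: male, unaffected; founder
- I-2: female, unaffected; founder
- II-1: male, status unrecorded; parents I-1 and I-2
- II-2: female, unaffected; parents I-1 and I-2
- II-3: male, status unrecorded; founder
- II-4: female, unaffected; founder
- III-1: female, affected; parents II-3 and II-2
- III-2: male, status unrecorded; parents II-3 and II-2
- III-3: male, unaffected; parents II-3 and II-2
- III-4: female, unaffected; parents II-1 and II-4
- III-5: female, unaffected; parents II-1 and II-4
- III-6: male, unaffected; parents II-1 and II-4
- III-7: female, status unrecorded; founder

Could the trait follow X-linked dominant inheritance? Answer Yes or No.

Yes

A consistent assignment under X-linked dominant exists: I-1 X^j Y, I-2 X^j X^j, II-1 X^j Y, II-2 X^j X^j, II-3 X^J Y, II-4 X^j X^j, III-1 X^J X^j, III-2 X^j Y, III-3 X^j Y, III-4 X^j X^j, III-5 X^j X^j, III-6 X^j Y, III-7 X^J X^J.
In this assignment every recorded phenotype matches its genotype and every non-founder's genotype is obtainable from its parents' genotypes, so the pedigree is consistent.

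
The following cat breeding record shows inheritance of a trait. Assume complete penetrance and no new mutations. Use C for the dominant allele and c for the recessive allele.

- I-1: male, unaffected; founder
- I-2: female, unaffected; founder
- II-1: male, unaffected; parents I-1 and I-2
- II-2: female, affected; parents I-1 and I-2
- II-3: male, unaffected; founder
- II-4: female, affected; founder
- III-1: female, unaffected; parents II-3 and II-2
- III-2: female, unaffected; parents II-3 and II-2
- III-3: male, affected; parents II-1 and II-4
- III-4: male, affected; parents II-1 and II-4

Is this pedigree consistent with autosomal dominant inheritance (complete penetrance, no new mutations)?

Under autosomal dominant, II-2 (affected, female) cannot arise from I-1 (unaffected) × I-2 (unaffected).

No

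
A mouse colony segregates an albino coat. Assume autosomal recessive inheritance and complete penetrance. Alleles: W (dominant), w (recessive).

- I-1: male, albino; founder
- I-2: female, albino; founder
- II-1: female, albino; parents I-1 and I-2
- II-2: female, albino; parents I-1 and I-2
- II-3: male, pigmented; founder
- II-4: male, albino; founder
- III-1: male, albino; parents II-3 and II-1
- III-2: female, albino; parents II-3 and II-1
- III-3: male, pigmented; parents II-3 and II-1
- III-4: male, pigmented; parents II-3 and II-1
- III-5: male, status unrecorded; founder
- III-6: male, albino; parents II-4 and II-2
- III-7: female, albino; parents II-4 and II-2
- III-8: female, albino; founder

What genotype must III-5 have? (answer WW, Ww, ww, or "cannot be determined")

cannot be determined

III-5's phenotype is unrecorded, and no parent or child forces a single allele at both positions; consistent genotype assignments exist with III-5 as WW or Ww or ww.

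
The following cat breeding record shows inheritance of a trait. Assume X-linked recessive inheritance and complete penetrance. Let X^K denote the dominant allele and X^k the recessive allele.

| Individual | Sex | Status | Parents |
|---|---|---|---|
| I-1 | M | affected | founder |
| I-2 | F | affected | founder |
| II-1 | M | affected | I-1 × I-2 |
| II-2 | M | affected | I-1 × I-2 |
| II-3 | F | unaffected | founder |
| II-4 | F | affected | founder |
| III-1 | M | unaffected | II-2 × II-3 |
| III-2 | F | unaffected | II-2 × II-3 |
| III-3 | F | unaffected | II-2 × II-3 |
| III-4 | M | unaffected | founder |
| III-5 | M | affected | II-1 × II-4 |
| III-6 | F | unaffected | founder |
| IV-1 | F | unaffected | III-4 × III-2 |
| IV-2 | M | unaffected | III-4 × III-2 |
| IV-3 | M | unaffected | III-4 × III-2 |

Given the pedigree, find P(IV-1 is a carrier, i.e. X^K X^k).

III-4 is unaffected, so III-4 is X^K Y.
III-2 is unaffected so carries K and received k from II-2 (X^k Y), so III-2 is X^K X^k.
Their cross gives offspring ratios 1/2 X^K X^K : 1/2 X^K X^k. Conditioning on IV-1 being unaffected, P(X^K X^k) = 1/2 / 1 = 1/2.

1/2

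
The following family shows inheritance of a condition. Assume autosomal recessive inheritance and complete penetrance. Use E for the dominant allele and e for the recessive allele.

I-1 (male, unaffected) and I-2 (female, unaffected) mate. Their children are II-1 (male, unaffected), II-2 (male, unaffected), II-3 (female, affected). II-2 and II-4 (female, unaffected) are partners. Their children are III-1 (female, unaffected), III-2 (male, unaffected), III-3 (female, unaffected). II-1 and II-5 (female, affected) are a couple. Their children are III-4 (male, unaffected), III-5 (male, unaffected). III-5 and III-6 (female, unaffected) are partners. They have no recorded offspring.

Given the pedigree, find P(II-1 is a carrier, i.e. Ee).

1/3

I-1 is unaffected so carries E and passed e to II-3 (ee), so I-1 is Ee.
I-2 is unaffected so carries E and passed e to II-3 (ee), so I-2 is Ee.
Their cross gives offspring ratios 1/4 EE : 1/2 Ee : 1/4 ee. Conditioning on II-1 being unaffected, P(Ee) = 1/2 / 3/4 = 2/3 before taking II-1's own offspring into account.
II-5 is affected, so II-5 is ee.
Now use II-1's offspring. Probability of each recorded status — unaffected son III-4: 1/2 if II-1 is Ee, 1 if EE; unaffected son III-5: 1/2 if II-1 is Ee, 1 if EE.
Bayes: P(Ee) = 2/3·1/4 / (2/3·1/4 + 1/3·1) = 1/3.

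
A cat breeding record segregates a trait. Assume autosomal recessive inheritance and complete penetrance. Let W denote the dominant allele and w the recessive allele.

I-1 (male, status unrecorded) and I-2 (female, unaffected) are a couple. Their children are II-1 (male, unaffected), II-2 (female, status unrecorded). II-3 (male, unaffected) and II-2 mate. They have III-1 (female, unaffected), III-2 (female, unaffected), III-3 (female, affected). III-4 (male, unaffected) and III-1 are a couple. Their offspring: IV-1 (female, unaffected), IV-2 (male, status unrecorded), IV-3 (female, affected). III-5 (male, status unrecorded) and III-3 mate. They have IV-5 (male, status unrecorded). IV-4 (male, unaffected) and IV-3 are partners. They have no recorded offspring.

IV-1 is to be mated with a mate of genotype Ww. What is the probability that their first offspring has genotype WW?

III-4 is unaffected so carries W and passed w to IV-3 (ww), so III-4 is Ww.
III-1 is unaffected so carries W and passed w to IV-3 (ww), so III-1 is Ww.
IV-1 is an unaffected offspring of III-4 (Ww) × III-1 (Ww), whose cross gives 1/4 WW : 1/2 Ww : 1/4 ww; conditioning on being unaffected, IV-1 is WW with probability 1/3, Ww with probability 2/3.
Summing over parental genotype combinations, P(offspring has genotype WW) = 1/3·1/2 + 2/3·1/4 = 1/3.

1/3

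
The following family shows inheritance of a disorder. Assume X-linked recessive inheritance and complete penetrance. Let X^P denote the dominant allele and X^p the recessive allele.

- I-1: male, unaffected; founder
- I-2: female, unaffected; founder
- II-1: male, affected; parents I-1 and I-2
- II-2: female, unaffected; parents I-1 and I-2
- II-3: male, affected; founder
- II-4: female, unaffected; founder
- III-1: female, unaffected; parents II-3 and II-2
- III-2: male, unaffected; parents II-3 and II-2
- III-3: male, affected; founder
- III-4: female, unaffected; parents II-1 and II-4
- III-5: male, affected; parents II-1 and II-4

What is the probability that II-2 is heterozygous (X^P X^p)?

1/5

I-1 is unaffected, so I-1 is X^P Y.
I-2 is unaffected so carries P and passed p to II-1 (X^p Y), so I-2 is X^P X^p.
Their cross gives offspring ratios 1/2 X^P X^P : 1/2 X^P X^p. Conditioning on II-2 being unaffected, P(X^P X^p) = 1/2 / 1 = 1/2 before taking II-2's own offspring into account.
II-3 is affected, so II-3 is X^p Y.
Now use II-2's offspring. Probability of each recorded status — unaffected daughter III-1: 1/2 if II-2 is X^P X^p, 1 if X^P X^P; unaffected son III-2: 1/2 if II-2 is X^P X^p, 1 if X^P X^P.
Bayes: P(X^P X^p) = 1/2·1/4 / (1/2·1/4 + 1/2·1) = 1/5.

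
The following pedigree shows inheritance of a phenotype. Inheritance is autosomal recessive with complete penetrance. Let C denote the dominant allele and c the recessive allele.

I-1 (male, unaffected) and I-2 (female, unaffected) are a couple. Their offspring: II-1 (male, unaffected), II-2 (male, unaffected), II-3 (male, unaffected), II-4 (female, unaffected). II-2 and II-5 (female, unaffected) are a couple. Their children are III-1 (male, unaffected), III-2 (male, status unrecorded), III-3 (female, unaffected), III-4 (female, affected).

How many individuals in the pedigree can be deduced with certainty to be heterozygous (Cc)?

Obligate heterozygotes: II-2 is unaffected so carries C and passed c to III-4 (cc), so II-2 is Cc; II-5 is unaffected so carries C and passed c to III-4 (cc), so II-5 is Cc.
Every other individual is either homozygous by phenotype or has at least one consistent homozygous assignment, so the count is 2.

2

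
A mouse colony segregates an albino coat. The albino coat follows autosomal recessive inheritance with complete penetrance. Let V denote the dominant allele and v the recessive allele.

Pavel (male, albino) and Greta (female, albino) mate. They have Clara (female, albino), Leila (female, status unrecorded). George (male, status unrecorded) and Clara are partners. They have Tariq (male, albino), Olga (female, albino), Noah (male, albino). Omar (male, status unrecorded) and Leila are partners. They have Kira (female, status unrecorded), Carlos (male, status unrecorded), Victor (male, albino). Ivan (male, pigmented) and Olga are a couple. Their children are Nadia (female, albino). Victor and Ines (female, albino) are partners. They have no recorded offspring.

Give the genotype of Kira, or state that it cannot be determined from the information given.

cannot be determined

Kira's phenotype is unrecorded, and no parent or child forces a single allele at both positions; consistent genotype assignments exist with Kira as Vv or vv.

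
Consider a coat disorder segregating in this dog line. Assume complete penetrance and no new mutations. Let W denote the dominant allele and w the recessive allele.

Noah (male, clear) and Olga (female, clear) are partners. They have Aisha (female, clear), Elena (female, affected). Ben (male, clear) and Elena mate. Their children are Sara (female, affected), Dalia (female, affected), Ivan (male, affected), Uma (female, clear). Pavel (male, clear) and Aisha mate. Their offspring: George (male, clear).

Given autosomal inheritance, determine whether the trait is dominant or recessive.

Noah and Olga are both clear yet have an affected child Elena. Under dominance, an affected child requires at least one affected parent, so the trait cannot be dominant.

recessive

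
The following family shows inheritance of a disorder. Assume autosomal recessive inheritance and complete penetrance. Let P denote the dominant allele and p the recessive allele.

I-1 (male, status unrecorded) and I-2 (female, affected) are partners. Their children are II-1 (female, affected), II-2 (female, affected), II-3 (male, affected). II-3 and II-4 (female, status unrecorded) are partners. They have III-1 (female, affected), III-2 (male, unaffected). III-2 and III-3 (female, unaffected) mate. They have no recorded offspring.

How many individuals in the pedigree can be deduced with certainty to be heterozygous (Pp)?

2

Obligate heterozygotes: II-4 passed P to III-2 (Pp, whose p came from II-3) and passed p to III-1 (pp), so II-4 is Pp; III-2 is unaffected so carries P and received p from II-3 (pp), so III-2 is Pp.
Every other individual is either homozygous by phenotype or has at least one consistent homozygous assignment, so the count is 2.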